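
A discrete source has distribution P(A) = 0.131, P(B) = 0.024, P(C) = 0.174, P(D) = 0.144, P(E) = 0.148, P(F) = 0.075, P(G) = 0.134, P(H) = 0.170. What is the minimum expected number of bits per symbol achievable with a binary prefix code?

2.925 bits/symbol

Repeatedly combine the two least-probable nodes; the expected code length is the sum of the merged weights.
merge 3/125 + 3/40 → 99/1000
merge 99/1000 + 131/1000 → 23/100
merge 67/500 + 18/125 → 139/500
merge 37/250 + 17/100 → 159/500
merge 87/500 + 23/100 → 101/250
merge 139/500 + 159/500 → 149/250
merge 101/250 + 149/250 → 1
L = 99/1000 + 23/100 + 139/500 + 159/500 + 101/250 + 149/250 + 1 = 117/40 = 2.925 bits/symbol.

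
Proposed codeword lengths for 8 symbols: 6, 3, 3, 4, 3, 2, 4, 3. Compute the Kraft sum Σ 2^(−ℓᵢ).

With common denominator 2^6 = 64: Σ 2^(−ℓᵢ) = 1/64 + 8/64 + 8/64 + 4/64 + 8/64 + 16/64 + 4/64 + 8/64 = 57/64 = 0.890625.

0.890625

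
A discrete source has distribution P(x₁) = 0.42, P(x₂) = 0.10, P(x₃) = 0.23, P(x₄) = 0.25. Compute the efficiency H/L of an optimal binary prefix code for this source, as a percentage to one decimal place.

Entropy H = −Σ p log₂ p ≈ 1.8455 bits.
Huffman merges: 1/10+23/100→33/100; 1/4+33/100→29/50; 21/50+29/50→1. L = 191/100 ≈ 1.9100.
Efficiency = H/L = 1.8455/1.9100 = 96.6%.

96.6%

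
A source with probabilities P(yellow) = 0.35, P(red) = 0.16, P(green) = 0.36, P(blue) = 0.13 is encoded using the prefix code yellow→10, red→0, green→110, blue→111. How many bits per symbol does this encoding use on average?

2.33 bits/symbol

L̄ = Σ pᵢ·ℓᵢ = 0.35·2 + 0.16·1 + 0.36·3 + 0.13·3 = 2.33 bits/symbol.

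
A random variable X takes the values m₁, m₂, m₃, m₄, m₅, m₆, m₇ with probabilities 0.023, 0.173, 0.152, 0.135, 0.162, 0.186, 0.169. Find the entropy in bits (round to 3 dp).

2.676 bits

H = −Σ pᵢ log₂ pᵢ.
−0.023·log₂(0.023) = 0.1252
−0.173·log₂(0.173) = 0.4379
−0.152·log₂(0.152) = 0.4131
−0.135·log₂(0.135) = 0.3900
−0.162·log₂(0.162) = 0.4254
−0.186·log₂(0.186) = 0.4514
−0.169·log₂(0.169) = 0.4335
Sum ≈ 2.6764 → 2.676 bits.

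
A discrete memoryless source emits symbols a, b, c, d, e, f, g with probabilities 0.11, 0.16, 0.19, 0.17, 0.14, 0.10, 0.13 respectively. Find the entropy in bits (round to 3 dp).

H = −Σ pᵢ log₂ pᵢ.
−0.11·log₂(0.11) = 0.3503
−0.16·log₂(0.16) = 0.4230
−0.19·log₂(0.19) = 0.4552
−0.17·log₂(0.17) = 0.4346
−0.14·log₂(0.14) = 0.3971
−0.10·log₂(0.10) = 0.3322
−0.13·log₂(0.13) = 0.3826
Sum ≈ 2.7751 → 2.775 bits.

2.775 bits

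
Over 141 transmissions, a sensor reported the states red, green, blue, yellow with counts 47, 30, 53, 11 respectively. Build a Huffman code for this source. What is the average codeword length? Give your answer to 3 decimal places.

Probabilities are the counts divided by 141.
Repeatedly combine the two least-probable nodes; the expected code length is the sum of the merged weights.
merge 11/141 + 10/47 → 41/141
merge 41/141 + 1/3 → 88/141
merge 53/141 + 88/141 → 1
L = 41/141 + 88/141 + 1 = 90/47 ≈ 1.915 bits/symbol.

1.915 bits/symbol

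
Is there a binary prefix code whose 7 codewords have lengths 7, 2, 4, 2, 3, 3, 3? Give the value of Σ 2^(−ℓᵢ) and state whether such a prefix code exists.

0.9453125; yes

With common denominator 2^7 = 128: Σ 2^(−ℓᵢ) = 1/128 + 32/128 + 8/128 + 32/128 + 16/128 + 16/128 + 16/128 = 121/128 = 0.9453125.
Kraft's inequality requires Σ ≤ 1; here Σ = 0.9453125 ≤ 1, so such a prefix code exists.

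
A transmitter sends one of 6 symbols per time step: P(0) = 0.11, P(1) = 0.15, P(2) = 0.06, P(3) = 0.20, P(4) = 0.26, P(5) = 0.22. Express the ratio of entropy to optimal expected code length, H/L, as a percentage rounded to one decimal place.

98.6%

Entropy H = −Σ p log₂ p ≈ 2.4546 bits.
Huffman merges: 3/50+11/100→17/100; 3/20+17/100→8/25; 1/5+11/50→21/50; 13/50+8/25→29/50; 21/50+29/50→1. L = 249/100 ≈ 2.4900.
Efficiency = H/L = 2.4546/2.4900 = 98.6%.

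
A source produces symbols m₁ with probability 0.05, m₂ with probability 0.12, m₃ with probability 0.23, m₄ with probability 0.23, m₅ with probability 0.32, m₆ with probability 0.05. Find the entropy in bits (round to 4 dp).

2.3006 bits

H = −Σ pᵢ log₂ pᵢ.
−0.05·log₂(0.05) = 0.2161
−0.12·log₂(0.12) = 0.3671
−0.23·log₂(0.23) = 0.4877
−0.23·log₂(0.23) = 0.4877
−0.32·log₂(0.32) = 0.5260
−0.05·log₂(0.05) = 0.2161
Sum ≈ 2.3006 → 2.3006 bits.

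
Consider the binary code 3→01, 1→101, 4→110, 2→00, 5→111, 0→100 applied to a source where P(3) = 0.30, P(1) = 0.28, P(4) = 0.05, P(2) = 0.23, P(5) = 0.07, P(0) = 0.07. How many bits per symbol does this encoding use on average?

L̄ = Σ pᵢ·ℓᵢ = 0.30·2 + 0.28·3 + 0.05·3 + 0.23·2 + 0.07·3 + 0.07·3 = 2.47 bits/symbol.

2.47 bits/symbol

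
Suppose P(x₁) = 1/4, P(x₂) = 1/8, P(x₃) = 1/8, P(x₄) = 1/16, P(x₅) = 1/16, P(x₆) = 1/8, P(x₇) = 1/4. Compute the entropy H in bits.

Each probability is a power of 1/2, so log₂(1/p) is an integer.
H = Σ p·log₂(1/p) = 1/4·2 + 1/8·3 + 1/8·3 + 1/16·4 + 1/16·4 + 1/8·3 + 1/4·2 = 2.625 bits.

2.625 bits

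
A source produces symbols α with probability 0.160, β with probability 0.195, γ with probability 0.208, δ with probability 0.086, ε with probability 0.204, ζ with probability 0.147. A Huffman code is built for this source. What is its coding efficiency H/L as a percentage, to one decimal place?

97.9%

Entropy H = −Σ p log₂ p ≈ 2.5330 bits.
Huffman merges: 43/500+147/1000→233/1000; 4/25+39/200→71/200; 51/250+26/125→103/250; 233/1000+71/200→147/250; 103/250+147/250→1. L = 647/250 ≈ 2.5880.
Efficiency = H/L = 2.5330/2.5880 = 97.9%.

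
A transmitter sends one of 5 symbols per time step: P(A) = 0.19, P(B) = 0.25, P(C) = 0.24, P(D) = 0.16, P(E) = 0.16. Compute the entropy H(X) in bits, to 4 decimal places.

H = −Σ pᵢ log₂ pᵢ.
−0.19·log₂(0.19) = 0.4552
−0.25·log₂(0.25) = 0.5000
−0.24·log₂(0.24) = 0.4941
−0.16·log₂(0.16) = 0.4230
−0.16·log₂(0.16) = 0.4230
Sum ≈ 2.2954 → 2.2954 bits.

2.2954 bits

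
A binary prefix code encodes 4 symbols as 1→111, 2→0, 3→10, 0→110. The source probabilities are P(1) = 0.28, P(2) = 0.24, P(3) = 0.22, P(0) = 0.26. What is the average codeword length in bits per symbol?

2.3 bits/symbol

L̄ = Σ pᵢ·ℓᵢ = 0.28·3 + 0.24·1 + 0.22·2 + 0.26·3 = 2.3 bits/symbol.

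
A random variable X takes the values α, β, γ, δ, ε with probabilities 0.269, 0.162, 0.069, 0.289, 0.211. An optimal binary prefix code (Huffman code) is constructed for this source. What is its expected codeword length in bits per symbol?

2.231 bits/symbol

Repeatedly combine the two least-probable nodes; the expected code length is the sum of the merged weights.
merge 69/1000 + 81/500 → 231/1000
merge 211/1000 + 231/1000 → 221/500
merge 269/1000 + 289/1000 → 279/500
merge 221/500 + 279/500 → 1
L = 231/1000 + 221/500 + 279/500 + 1 = 2231/1000 = 2.231 bits/symbol.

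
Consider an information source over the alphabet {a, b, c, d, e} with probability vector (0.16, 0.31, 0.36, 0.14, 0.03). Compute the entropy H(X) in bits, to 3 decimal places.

H = −Σ pᵢ log₂ pᵢ.
−0.16·log₂(0.16) = 0.4230
−0.31·log₂(0.31) = 0.5238
−0.36·log₂(0.36) = 0.5306
−0.14·log₂(0.14) = 0.3971
−0.03·log₂(0.03) = 0.1518
Sum ≈ 2.0263 → 2.026 bits.

2.026 bits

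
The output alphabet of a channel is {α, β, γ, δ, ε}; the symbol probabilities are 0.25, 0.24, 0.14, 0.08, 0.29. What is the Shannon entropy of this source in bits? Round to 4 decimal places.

H = −Σ pᵢ log₂ pᵢ.
−0.25·log₂(0.25) = 0.5000
−0.24·log₂(0.24) = 0.4941
−0.14·log₂(0.14) = 0.3971
−0.08·log₂(0.08) = 0.2915
−0.29·log₂(0.29) = 0.5179
Sum ≈ 2.2007 → 2.2007 bits.

2.2007 bits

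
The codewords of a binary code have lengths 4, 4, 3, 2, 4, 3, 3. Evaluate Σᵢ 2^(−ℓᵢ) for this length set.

With common denominator 2^4 = 16: Σ 2^(−ℓᵢ) = 1/16 + 1/16 + 2/16 + 4/16 + 1/16 + 2/16 + 2/16 = 13/16 = 0.8125.

0.8125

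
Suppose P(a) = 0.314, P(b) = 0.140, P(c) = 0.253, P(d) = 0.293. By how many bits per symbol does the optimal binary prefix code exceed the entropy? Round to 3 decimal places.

Entropy H = −Σ p log₂ p ≈ 1.9424 bits.
Huffman merges: 7/50+253/1000→393/1000; 293/1000+157/500→607/1000; 393/1000+607/1000→1. L = 2 ≈ 2.0000.
L − H = 2.0000 − 1.9424 = 0.058 bits.

0.058 bits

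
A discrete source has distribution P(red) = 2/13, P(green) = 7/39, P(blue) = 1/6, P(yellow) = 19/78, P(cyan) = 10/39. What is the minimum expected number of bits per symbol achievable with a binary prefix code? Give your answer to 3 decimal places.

2.321 bits/symbol

Repeatedly combine the two least-probable nodes; the expected code length is the sum of the merged weights.
merge 2/13 + 1/6 → 25/78
merge 7/39 + 19/78 → 11/26
merge 10/39 + 25/78 → 15/26
merge 11/26 + 15/26 → 1
L = 25/78 + 11/26 + 15/26 + 1 = 181/78 ≈ 2.321 bits/symbol.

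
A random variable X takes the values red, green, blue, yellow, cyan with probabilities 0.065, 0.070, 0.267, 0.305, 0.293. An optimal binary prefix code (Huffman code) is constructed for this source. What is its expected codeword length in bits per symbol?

Repeatedly combine the two least-probable nodes; the expected code length is the sum of the merged weights.
merge 13/200 + 7/100 → 27/200
merge 27/200 + 267/1000 → 201/500
merge 293/1000 + 61/200 → 299/500
merge 201/500 + 299/500 → 1
L = 27/200 + 201/500 + 299/500 + 1 = 427/200 = 2.135 bits/symbol.

2.135 bits/symbol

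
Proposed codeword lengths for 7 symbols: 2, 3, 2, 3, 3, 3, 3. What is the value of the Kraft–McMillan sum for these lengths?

With common denominator 2^3 = 8: Σ 2^(−ℓᵢ) = 2/8 + 1/8 + 2/8 + 1/8 + 1/8 + 1/8 + 1/8 = 9/8 = 1.125.

1.125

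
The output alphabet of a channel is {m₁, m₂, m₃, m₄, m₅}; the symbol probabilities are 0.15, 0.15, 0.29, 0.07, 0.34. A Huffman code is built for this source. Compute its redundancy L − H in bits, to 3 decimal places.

0.083 bits

Entropy H = −Σ p log₂ p ≈ 2.1367 bits.
Huffman merges: 7/100+3/20→11/50; 3/20+11/50→37/100; 29/100+17/50→63/100; 37/100+63/100→1. L = 111/50 ≈ 2.2200.
L − H = 2.2200 − 2.1367 = 0.083 bits.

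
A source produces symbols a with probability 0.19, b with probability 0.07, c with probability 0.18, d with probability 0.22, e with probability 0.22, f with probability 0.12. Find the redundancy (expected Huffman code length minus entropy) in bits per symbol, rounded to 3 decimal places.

0.063 bits

Entropy H = −Σ p log₂ p ≈ 2.4973 bits.
Huffman merges: 7/100+3/25→19/100; 9/50+19/100→37/100; 19/100+11/50→41/100; 11/50+37/100→59/100; 41/100+59/100→1. L = 64/25 ≈ 2.5600.
L − H = 2.5600 − 2.4973 = 0.063 bits.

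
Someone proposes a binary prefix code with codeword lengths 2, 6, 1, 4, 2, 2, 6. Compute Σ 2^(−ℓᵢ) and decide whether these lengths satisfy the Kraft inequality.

1.34375; no

With common denominator 2^6 = 64: Σ 2^(−ℓᵢ) = 16/64 + 1/64 + 32/64 + 4/64 + 16/64 + 16/64 + 1/64 = 86/64 = 1.34375.
Kraft's inequality requires Σ ≤ 1; here Σ = 1.34375 > 1, so no such prefix code exists.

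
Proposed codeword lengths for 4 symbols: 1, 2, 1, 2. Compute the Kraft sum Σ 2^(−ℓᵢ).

With common denominator 2^2 = 4: Σ 2^(−ℓᵢ) = 2/4 + 1/4 + 2/4 + 1/4 = 6/4 = 1.5.

1.5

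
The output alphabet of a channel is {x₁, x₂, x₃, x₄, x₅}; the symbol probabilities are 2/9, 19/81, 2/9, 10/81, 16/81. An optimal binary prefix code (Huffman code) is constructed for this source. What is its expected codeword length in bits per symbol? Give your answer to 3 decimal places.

2.321 bits/symbol

Repeatedly combine the two least-probable nodes; the expected code length is the sum of the merged weights.
merge 10/81 + 16/81 → 26/81
merge 2/9 + 2/9 → 4/9
merge 19/81 + 26/81 → 5/9
merge 4/9 + 5/9 → 1
L = 26/81 + 4/9 + 5/9 + 1 = 188/81 ≈ 2.321 bits/symbol.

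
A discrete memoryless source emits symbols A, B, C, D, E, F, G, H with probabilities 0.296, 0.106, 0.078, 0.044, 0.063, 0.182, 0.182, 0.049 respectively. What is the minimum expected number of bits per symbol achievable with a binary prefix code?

Repeatedly combine the two least-probable nodes; the expected code length is the sum of the merged weights.
merge 11/250 + 49/1000 → 93/1000
merge 63/1000 + 39/500 → 141/1000
merge 93/1000 + 53/500 → 199/1000
merge 141/1000 + 91/500 → 323/1000
merge 91/500 + 199/1000 → 381/1000
merge 37/125 + 323/1000 → 619/1000
merge 381/1000 + 619/1000 → 1
L = 93/1000 + 141/1000 + 199/1000 + 323/1000 + 381/1000 + 619/1000 + 1 = 689/250 = 2.756 bits/symbol.

2.756 bits/symbol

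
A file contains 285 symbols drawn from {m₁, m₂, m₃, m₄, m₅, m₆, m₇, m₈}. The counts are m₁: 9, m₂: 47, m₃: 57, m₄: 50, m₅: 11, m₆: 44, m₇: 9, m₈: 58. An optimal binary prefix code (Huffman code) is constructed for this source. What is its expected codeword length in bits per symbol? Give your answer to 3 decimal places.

2.761 bits/symbol

Probabilities are the counts divided by 285.
Repeatedly combine the two least-probable nodes; the expected code length is the sum of the merged weights.
merge 3/95 + 3/95 → 6/95
merge 11/285 + 6/95 → 29/285
merge 29/285 + 44/285 → 73/285
merge 47/285 + 10/57 → 97/285
merge 1/5 + 58/285 → 23/57
merge 73/285 + 97/285 → 34/57
merge 23/57 + 34/57 → 1
L = 6/95 + 29/285 + 73/285 + 97/285 + 23/57 + 34/57 + 1 = 787/285 ≈ 2.761 bits/symbol.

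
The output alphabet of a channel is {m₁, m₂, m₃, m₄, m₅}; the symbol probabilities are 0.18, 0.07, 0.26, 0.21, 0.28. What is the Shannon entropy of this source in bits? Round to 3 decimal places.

H = −Σ pᵢ log₂ pᵢ.
−0.18·log₂(0.18) = 0.4453
−0.07·log₂(0.07) = 0.2686
−0.26·log₂(0.26) = 0.5053
−0.21·log₂(0.21) = 0.4728
−0.28·log₂(0.28) = 0.5142
Sum ≈ 2.2062 → 2.206 bits.

2.206 bits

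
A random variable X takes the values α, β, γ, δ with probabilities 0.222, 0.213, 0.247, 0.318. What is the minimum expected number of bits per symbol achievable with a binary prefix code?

2 bits/symbol

Repeatedly combine the two least-probable nodes; the expected code length is the sum of the merged weights.
merge 213/1000 + 111/500 → 87/200
merge 247/1000 + 159/500 → 113/200
merge 87/200 + 113/200 → 1
L = 87/200 + 113/200 + 1 = 2 bits/symbol.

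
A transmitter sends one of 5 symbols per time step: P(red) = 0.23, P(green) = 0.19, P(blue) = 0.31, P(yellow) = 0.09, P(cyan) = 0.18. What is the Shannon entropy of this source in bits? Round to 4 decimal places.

H = −Σ pᵢ log₂ pᵢ.
−0.23·log₂(0.23) = 0.4877
−0.19·log₂(0.19) = 0.4552
−0.31·log₂(0.31) = 0.5238
−0.09·log₂(0.09) = 0.3127
−0.18·log₂(0.18) = 0.4453
Sum ≈ 2.2247 → 2.2247 bits.

2.2247 bits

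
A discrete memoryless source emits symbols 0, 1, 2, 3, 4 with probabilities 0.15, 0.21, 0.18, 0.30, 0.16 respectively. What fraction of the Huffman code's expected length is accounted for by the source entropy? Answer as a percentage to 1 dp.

98.4%

Entropy H = −Σ p log₂ p ≈ 2.2728 bits.
Huffman merges: 3/20+4/25→31/100; 9/50+21/100→39/100; 3/10+31/100→61/100; 39/100+61/100→1. L = 231/100 ≈ 2.3100.
Efficiency = H/L = 2.2728/2.3100 = 98.4%.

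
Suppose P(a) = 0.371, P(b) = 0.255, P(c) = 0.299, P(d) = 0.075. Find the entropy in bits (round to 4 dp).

1.8345 bits

H = −Σ pᵢ log₂ pᵢ.
−0.371·log₂(0.371) = 0.5307
−0.255·log₂(0.255) = 0.5027
−0.299·log₂(0.299) = 0.5208
−0.075·log₂(0.075) = 0.2803
Sum ≈ 1.8345 → 1.8345 bits.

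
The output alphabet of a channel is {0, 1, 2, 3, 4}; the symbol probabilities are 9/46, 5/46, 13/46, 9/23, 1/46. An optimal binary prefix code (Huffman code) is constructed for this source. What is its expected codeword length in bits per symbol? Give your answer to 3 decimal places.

Repeatedly combine the two least-probable nodes; the expected code length is the sum of the merged weights.
merge 1/46 + 5/46 → 3/23
merge 3/23 + 9/46 → 15/46
merge 13/46 + 15/46 → 14/23
merge 9/23 + 14/23 → 1
L = 3/23 + 15/46 + 14/23 + 1 = 95/46 ≈ 2.065 bits/symbol.

2.065 bits/symbol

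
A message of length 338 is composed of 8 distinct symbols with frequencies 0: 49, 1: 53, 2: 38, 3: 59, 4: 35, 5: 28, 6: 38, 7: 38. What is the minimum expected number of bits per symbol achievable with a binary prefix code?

Probabilities are the counts divided by 338.
Repeatedly combine the two least-probable nodes; the expected code length is the sum of the merged weights.
merge 14/169 + 35/338 → 63/338
merge 19/169 + 19/169 → 38/169
merge 19/169 + 49/338 → 87/338
merge 53/338 + 59/338 → 56/169
merge 63/338 + 38/169 → 139/338
merge 87/338 + 56/169 → 199/338
merge 139/338 + 199/338 → 1
L = 63/338 + 38/169 + 87/338 + 56/169 + 139/338 + 199/338 + 1 = 3 bits/symbol.

3 bits/symbol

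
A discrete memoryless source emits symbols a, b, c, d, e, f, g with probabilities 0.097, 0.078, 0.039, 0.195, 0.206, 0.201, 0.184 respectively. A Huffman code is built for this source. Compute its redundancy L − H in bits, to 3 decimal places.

Entropy H = −Σ p log₂ p ≈ 2.6402 bits.
Huffman merges: 39/1000+39/500→117/1000; 97/1000+117/1000→107/500; 23/125+39/200→379/1000; 201/1000+103/500→407/1000; 107/500+379/1000→593/1000; 407/1000+593/1000→1. L = 271/100 ≈ 2.7100.
L − H = 2.7100 − 2.6402 = 0.070 bits.

0.070 bits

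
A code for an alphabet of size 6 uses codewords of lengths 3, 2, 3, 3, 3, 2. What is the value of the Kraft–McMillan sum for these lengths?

With common denominator 2^3 = 8: Σ 2^(−ℓᵢ) = 1/8 + 2/8 + 1/8 + 1/8 + 1/8 + 2/8 = 8/8 = 1.

1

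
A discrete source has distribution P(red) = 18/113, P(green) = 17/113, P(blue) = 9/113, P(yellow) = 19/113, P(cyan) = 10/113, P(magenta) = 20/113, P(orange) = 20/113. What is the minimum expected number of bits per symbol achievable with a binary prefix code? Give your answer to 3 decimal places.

2.814 bits/symbol

Repeatedly combine the two least-probable nodes; the expected code length is the sum of the merged weights.
merge 9/113 + 10/113 → 19/113
merge 17/113 + 18/113 → 35/113
merge 19/113 + 19/113 → 38/113
merge 20/113 + 20/113 → 40/113
merge 35/113 + 38/113 → 73/113
merge 40/113 + 73/113 → 1
L = 19/113 + 35/113 + 38/113 + 40/113 + 73/113 + 1 = 318/113 ≈ 2.814 bits/symbol.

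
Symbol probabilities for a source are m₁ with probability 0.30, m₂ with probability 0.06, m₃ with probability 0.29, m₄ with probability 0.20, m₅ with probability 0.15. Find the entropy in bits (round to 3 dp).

2.157 bits

H = −Σ pᵢ log₂ pᵢ.
−0.30·log₂(0.30) = 0.5211
−0.06·log₂(0.06) = 0.2435
−0.29·log₂(0.29) = 0.5179
−0.20·log₂(0.20) = 0.4644
−0.15·log₂(0.15) = 0.4105
Sum ≈ 2.1575 → 2.157 bits.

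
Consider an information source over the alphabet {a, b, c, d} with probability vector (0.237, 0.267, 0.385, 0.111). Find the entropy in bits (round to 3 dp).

1.883 bits

H = −Σ pᵢ log₂ pᵢ.
−0.237·log₂(0.237) = 0.4923
−0.267·log₂(0.267) = 0.5087
−0.385·log₂(0.385) = 0.5302
−0.111·log₂(0.111) = 0.3520
Sum ≈ 1.8831 → 1.883 bits.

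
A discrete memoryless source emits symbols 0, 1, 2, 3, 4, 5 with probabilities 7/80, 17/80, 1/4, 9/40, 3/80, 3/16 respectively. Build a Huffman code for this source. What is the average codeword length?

Repeatedly combine the two least-probable nodes; the expected code length is the sum of the merged weights.
merge 3/80 + 7/80 → 1/8
merge 1/8 + 3/16 → 5/16
merge 17/80 + 9/40 → 7/16
merge 1/4 + 5/16 → 9/16
merge 7/16 + 9/16 → 1
L = 1/8 + 5/16 + 7/16 + 9/16 + 1 = 39/16 = 2.4375 bits/symbol.

2.4375 bits/symbol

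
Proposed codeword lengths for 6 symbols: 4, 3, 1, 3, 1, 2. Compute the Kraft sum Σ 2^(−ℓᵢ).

With common denominator 2^4 = 16: Σ 2^(−ℓᵢ) = 1/16 + 2/16 + 8/16 + 2/16 + 8/16 + 4/16 = 25/16 = 1.5625.

1.5625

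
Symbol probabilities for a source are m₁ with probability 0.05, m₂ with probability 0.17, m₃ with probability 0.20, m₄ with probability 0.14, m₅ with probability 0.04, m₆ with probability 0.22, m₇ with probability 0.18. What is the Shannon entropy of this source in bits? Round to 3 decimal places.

H = −Σ pᵢ log₂ pᵢ.
−0.05·log₂(0.05) = 0.2161
−0.17·log₂(0.17) = 0.4346
−0.20·log₂(0.20) = 0.4644
−0.14·log₂(0.14) = 0.3971
−0.04·log₂(0.04) = 0.1858
−0.22·log₂(0.22) = 0.4806
−0.18·log₂(0.18) = 0.4453
Sum ≈ 2.6238 → 2.624 bits.

2.624 bits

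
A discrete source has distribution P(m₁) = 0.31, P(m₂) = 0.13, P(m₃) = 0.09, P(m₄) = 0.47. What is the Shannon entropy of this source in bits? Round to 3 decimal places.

H = −Σ pᵢ log₂ pᵢ.
−0.31·log₂(0.31) = 0.5238
−0.13·log₂(0.13) = 0.3826
−0.09·log₂(0.09) = 0.3127
−0.47·log₂(0.47) = 0.5120
Sum ≈ 1.7310 → 1.731 bits.

1.731 bits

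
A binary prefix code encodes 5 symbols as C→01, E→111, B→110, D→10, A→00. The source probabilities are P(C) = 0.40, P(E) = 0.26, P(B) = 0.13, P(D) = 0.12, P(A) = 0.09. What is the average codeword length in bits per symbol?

L̄ = Σ pᵢ·ℓᵢ = 0.40·2 + 0.26·3 + 0.13·3 + 0.12·2 + 0.09·2 = 2.39 bits/symbol.

2.39 bits/symbol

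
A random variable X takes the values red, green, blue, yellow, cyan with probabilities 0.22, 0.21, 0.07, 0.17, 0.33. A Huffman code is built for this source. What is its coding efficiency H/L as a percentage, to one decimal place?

97.5%

Entropy H = −Σ p log₂ p ≈ 2.1844 bits.
Huffman merges: 7/100+17/100→6/25; 21/100+11/50→43/100; 6/25+33/100→57/100; 43/100+57/100→1. L = 56/25 ≈ 2.2400.
Efficiency = H/L = 2.1844/2.2400 = 97.5%.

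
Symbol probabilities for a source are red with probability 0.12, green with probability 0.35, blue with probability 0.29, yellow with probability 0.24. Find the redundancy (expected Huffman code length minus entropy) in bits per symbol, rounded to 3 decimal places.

0.091 bits

Entropy H = −Σ p log₂ p ≈ 1.9092 bits.
Huffman merges: 3/25+6/25→9/25; 29/100+7/20→16/25; 9/25+16/25→1. L = 2 ≈ 2.0000.
L − H = 2.0000 − 1.9092 = 0.091 bits.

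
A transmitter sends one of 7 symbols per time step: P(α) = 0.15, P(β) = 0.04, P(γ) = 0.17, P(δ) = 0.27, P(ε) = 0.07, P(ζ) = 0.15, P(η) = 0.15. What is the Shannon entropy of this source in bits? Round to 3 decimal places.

2.631 bits

H = −Σ pᵢ log₂ pᵢ.
−0.15·log₂(0.15) = 0.4105
−0.04·log₂(0.04) = 0.1858
−0.17·log₂(0.17) = 0.4346
−0.27·log₂(0.27) = 0.5100
−0.07·log₂(0.07) = 0.2686
−0.15·log₂(0.15) = 0.4105
−0.15·log₂(0.15) = 0.4105
Sum ≈ 2.6306 → 2.631 bits.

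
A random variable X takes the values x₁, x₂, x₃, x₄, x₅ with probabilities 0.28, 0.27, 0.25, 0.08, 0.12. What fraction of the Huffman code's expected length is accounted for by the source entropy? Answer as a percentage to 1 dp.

99.2%

Entropy H = −Σ p log₂ p ≈ 2.1828 bits.
Huffman merges: 2/25+3/25→1/5; 1/5+1/4→9/20; 27/100+7/25→11/20; 9/20+11/20→1. L = 11/5 ≈ 2.2000.
Efficiency = H/L = 2.1828/2.2000 = 99.2%.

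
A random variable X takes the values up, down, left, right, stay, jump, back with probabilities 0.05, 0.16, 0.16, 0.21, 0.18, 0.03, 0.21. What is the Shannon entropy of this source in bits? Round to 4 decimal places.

2.6049 bits

H = −Σ pᵢ log₂ pᵢ.
−0.05·log₂(0.05) = 0.2161
−0.16·log₂(0.16) = 0.4230
−0.16·log₂(0.16) = 0.4230
−0.21·log₂(0.21) = 0.4728
−0.18·log₂(0.18) = 0.4453
−0.03·log₂(0.03) = 0.1518
−0.21·log₂(0.21) = 0.4728
Sum ≈ 2.6049 → 2.6049 bits.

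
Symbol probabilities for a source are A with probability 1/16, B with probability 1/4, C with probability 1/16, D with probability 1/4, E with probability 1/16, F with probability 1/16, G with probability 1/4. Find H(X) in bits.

2.5 bits

Each probability is a power of 1/2, so log₂(1/p) is an integer.
H = Σ p·log₂(1/p) = 1/16·4 + 1/4·2 + 1/16·4 + 1/4·2 + 1/16·4 + 1/16·4 + 1/4·2 = 2.5 bits.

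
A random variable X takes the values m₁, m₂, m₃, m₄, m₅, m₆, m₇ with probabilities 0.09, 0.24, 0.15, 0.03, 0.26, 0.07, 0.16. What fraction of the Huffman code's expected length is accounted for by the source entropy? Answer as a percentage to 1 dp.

98.7%

Entropy H = −Σ p log₂ p ≈ 2.5660 bits.
Huffman merges: 3/100+7/100→1/10; 9/100+1/10→19/100; 3/20+4/25→31/100; 19/100+6/25→43/100; 13/50+31/100→57/100; 43/100+57/100→1. L = 13/5 ≈ 2.6000.
Efficiency = H/L = 2.5660/2.6000 = 98.7%.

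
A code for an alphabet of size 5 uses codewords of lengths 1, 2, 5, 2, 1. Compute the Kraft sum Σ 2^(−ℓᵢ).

With common denominator 2^5 = 32: Σ 2^(−ℓᵢ) = 16/32 + 8/32 + 1/32 + 8/32 + 16/32 = 49/32 = 1.53125.

1.53125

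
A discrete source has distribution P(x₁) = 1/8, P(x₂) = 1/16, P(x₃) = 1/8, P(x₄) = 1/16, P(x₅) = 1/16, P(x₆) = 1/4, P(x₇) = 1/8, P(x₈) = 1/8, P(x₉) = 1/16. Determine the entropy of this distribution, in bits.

Each probability is a power of 1/2, so log₂(1/p) is an integer.
H = Σ p·log₂(1/p) = 1/8·3 + 1/16·4 + 1/8·3 + 1/16·4 + 1/16·4 + 1/4·2 + 1/8·3 + 1/8·3 + 1/16·4 = 3 bits.

3 bits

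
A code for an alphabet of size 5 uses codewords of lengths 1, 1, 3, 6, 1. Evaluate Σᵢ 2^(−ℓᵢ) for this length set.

With common denominator 2^6 = 64: Σ 2^(−ℓᵢ) = 32/64 + 32/64 + 8/64 + 1/64 + 32/64 = 105/64 = 1.640625.

1.640625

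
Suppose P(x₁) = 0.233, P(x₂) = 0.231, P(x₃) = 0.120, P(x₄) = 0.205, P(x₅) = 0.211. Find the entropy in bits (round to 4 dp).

2.2874 bits

H = −Σ pᵢ log₂ pᵢ.
−0.233·log₂(0.233) = 0.4897
−0.231·log₂(0.231) = 0.4883
−0.120·log₂(0.120) = 0.3671
−0.205·log₂(0.205) = 0.4687
−0.211·log₂(0.211) = 0.4736
Sum ≈ 2.2874 → 2.2874 bits.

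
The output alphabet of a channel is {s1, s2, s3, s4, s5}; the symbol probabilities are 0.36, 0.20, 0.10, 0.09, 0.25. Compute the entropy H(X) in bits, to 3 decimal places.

2.140 bits

H = −Σ pᵢ log₂ pᵢ.
−0.36·log₂(0.36) = 0.5306
−0.20·log₂(0.20) = 0.4644
−0.10·log₂(0.10) = 0.3322
−0.09·log₂(0.09) = 0.3127
−0.25·log₂(0.25) = 0.5000
Sum ≈ 2.1398 → 2.140 bits.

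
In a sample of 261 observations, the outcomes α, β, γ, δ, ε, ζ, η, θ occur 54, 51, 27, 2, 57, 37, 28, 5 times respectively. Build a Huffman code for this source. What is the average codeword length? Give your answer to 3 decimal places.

Probabilities are the counts divided by 261.
Repeatedly combine the two least-probable nodes; the expected code length is the sum of the merged weights.
merge 2/261 + 5/261 → 7/261
merge 7/261 + 3/29 → 34/261
merge 28/261 + 34/261 → 62/261
merge 37/261 + 17/87 → 88/261
merge 6/29 + 19/87 → 37/87
merge 62/261 + 88/261 → 50/87
merge 37/87 + 50/87 → 1
L = 7/261 + 34/261 + 62/261 + 88/261 + 37/87 + 50/87 + 1 = 713/261 ≈ 2.732 bits/symbol.

2.732 bits/symbol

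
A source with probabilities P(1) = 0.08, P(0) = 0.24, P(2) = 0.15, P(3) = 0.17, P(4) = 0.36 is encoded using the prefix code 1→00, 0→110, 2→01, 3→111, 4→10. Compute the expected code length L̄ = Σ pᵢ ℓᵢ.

2.41 bits/symbol

L̄ = Σ pᵢ·ℓᵢ = 0.08·2 + 0.24·3 + 0.15·2 + 0.17·3 + 0.36·2 = 2.41 bits/symbol.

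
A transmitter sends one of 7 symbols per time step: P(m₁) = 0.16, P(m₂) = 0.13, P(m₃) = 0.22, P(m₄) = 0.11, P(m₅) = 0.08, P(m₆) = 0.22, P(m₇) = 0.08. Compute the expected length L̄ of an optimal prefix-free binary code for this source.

Repeatedly combine the two least-probable nodes; the expected code length is the sum of the merged weights.
merge 2/25 + 2/25 → 4/25
merge 11/100 + 13/100 → 6/25
merge 4/25 + 4/25 → 8/25
merge 11/50 + 11/50 → 11/25
merge 6/25 + 8/25 → 14/25
merge 11/25 + 14/25 → 1
L = 4/25 + 6/25 + 8/25 + 11/25 + 14/25 + 1 = 68/25 = 2.72 bits/symbol.

2.72 bits/symbol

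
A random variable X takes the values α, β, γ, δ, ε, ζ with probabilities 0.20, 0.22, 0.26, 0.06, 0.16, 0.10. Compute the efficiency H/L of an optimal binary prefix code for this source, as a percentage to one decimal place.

Entropy H = −Σ p log₂ p ≈ 2.4490 bits.
Huffman merges: 3/50+1/10→4/25; 4/25+4/25→8/25; 1/5+11/50→21/50; 13/50+8/25→29/50; 21/50+29/50→1. L = 62/25 ≈ 2.4800.
Efficiency = H/L = 2.4490/2.4800 = 98.7%.

98.7%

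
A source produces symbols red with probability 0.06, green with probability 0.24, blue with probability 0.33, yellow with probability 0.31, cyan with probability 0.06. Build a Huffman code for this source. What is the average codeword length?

2.12 bits/symbol

Repeatedly combine the two least-probable nodes; the expected code length is the sum of the merged weights.
merge 3/50 + 3/50 → 3/25
merge 3/25 + 6/25 → 9/25
merge 31/100 + 33/100 → 16/25
merge 9/25 + 16/25 → 1
L = 3/25 + 9/25 + 16/25 + 1 = 53/25 = 2.12 bits/symbol.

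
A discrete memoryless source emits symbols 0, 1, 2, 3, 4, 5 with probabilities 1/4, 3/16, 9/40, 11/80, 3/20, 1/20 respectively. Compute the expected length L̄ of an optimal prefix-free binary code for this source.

2.525 bits/symbol

Repeatedly combine the two least-probable nodes; the expected code length is the sum of the merged weights.
merge 1/20 + 11/80 → 3/16
merge 3/20 + 3/16 → 27/80
merge 3/16 + 9/40 → 33/80
merge 1/4 + 27/80 → 47/80
merge 33/80 + 47/80 → 1
L = 3/16 + 27/80 + 33/80 + 47/80 + 1 = 101/40 = 2.525 bits/symbol.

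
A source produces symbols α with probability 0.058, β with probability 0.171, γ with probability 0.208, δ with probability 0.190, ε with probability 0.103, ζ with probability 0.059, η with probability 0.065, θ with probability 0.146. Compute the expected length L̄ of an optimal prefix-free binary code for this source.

2.887 bits/symbol

Repeatedly combine the two least-probable nodes; the expected code length is the sum of the merged weights.
merge 29/500 + 59/1000 → 117/1000
merge 13/200 + 103/1000 → 21/125
merge 117/1000 + 73/500 → 263/1000
merge 21/125 + 171/1000 → 339/1000
merge 19/100 + 26/125 → 199/500
merge 263/1000 + 339/1000 → 301/500
merge 199/500 + 301/500 → 1
L = 117/1000 + 21/125 + 263/1000 + 339/1000 + 199/500 + 301/500 + 1 = 2887/1000 = 2.887 bits/symbol.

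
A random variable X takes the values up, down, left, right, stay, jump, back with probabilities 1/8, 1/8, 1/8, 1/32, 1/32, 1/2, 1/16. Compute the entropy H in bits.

Each probability is a power of 1/2, so log₂(1/p) is an integer.
H = Σ p·log₂(1/p) = 1/8·3 + 1/8·3 + 1/8·3 + 1/32·5 + 1/32·5 + 1/2·1 + 1/16·4 = 2.1875 bits.

2.1875 bits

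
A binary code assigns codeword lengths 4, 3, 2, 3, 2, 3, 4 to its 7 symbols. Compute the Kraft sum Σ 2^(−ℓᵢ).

1

With common denominator 2^4 = 16: Σ 2^(−ℓᵢ) = 1/16 + 2/16 + 4/16 + 2/16 + 4/16 + 2/16 + 1/16 = 16/16 = 1.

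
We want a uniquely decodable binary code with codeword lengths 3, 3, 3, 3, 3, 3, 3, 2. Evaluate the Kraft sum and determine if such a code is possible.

1.125; no

With common denominator 2^3 = 8: Σ 2^(−ℓᵢ) = 1/8 + 1/8 + 1/8 + 1/8 + 1/8 + 1/8 + 1/8 + 2/8 = 9/8 = 1.125.
Kraft's inequality requires Σ ≤ 1; here Σ = 1.125 > 1, so no such prefix code exists.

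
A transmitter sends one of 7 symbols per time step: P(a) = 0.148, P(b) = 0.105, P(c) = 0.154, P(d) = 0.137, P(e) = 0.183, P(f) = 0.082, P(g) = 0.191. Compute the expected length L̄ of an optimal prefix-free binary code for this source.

Repeatedly combine the two least-probable nodes; the expected code length is the sum of the merged weights.
merge 41/500 + 21/200 → 187/1000
merge 137/1000 + 37/250 → 57/200
merge 77/500 + 183/1000 → 337/1000
merge 187/1000 + 191/1000 → 189/500
merge 57/200 + 337/1000 → 311/500
merge 189/500 + 311/500 → 1
L = 187/1000 + 57/200 + 337/1000 + 189/500 + 311/500 + 1 = 2809/1000 = 2.809 bits/symbol.

2.809 bits/symbol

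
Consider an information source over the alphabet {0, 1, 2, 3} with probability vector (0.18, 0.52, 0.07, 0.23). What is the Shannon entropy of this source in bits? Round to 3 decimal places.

1.692 bits

H = −Σ pᵢ log₂ pᵢ.
−0.18·log₂(0.18) = 0.4453
−0.52·log₂(0.52) = 0.4906
−0.07·log₂(0.07) = 0.2686
−0.23·log₂(0.23) = 0.4877
Sum ≈ 1.6921 → 1.692 bits.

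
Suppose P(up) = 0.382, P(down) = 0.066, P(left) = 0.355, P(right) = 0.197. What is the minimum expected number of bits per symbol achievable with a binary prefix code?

1.881 bits/symbol

Repeatedly combine the two least-probable nodes; the expected code length is the sum of the merged weights.
merge 33/500 + 197/1000 → 263/1000
merge 263/1000 + 71/200 → 309/500
merge 191/500 + 309/500 → 1
L = 263/1000 + 309/500 + 1 = 1881/1000 = 1.881 bits/symbol.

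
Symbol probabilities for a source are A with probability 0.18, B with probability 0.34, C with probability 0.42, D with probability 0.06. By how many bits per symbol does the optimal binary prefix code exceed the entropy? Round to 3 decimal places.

Entropy H = −Σ p log₂ p ≈ 1.7437 bits.
Huffman merges: 3/50+9/50→6/25; 6/25+17/50→29/50; 21/50+29/50→1. L = 91/50 ≈ 1.8200.
L − H = 1.8200 − 1.7437 = 0.076 bits.

0.076 bits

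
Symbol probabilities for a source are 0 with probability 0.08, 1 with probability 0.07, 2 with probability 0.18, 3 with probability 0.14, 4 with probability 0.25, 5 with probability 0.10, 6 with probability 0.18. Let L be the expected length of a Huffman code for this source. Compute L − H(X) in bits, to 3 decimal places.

Entropy H = −Σ p log₂ p ≈ 2.6800 bits.
Huffman merges: 7/100+2/25→3/20; 1/10+7/50→6/25; 3/20+9/50→33/100; 9/50+6/25→21/50; 1/4+33/100→29/50; 21/50+29/50→1. L = 68/25 ≈ 2.7200.
L − H = 2.7200 − 2.6800 = 0.040 bits.

0.040 bits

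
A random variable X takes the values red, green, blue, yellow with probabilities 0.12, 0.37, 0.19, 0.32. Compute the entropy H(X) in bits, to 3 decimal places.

H = −Σ pᵢ log₂ pᵢ.
−0.12·log₂(0.12) = 0.3671
−0.37·log₂(0.37) = 0.5307
−0.19·log₂(0.19) = 0.4552
−0.32·log₂(0.32) = 0.5260
Sum ≈ 1.8791 → 1.879 bits.

1.879 bits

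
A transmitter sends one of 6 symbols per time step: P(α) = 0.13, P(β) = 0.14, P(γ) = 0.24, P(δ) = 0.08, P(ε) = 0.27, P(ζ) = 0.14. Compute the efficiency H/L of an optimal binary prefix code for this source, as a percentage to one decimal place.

99.3%

Entropy H = −Σ p log₂ p ≈ 2.4725 bits.
Huffman merges: 2/25+13/100→21/100; 7/50+7/50→7/25; 21/100+6/25→9/20; 27/100+7/25→11/20; 9/20+11/20→1. L = 249/100 ≈ 2.4900.
Efficiency = H/L = 2.4725/2.4900 = 99.3%.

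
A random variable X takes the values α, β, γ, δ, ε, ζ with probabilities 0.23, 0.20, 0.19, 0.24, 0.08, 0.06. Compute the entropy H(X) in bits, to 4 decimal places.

H = −Σ pᵢ log₂ pᵢ.
−0.23·log₂(0.23) = 0.4877
−0.20·log₂(0.20) = 0.4644
−0.19·log₂(0.19) = 0.4552
−0.24·log₂(0.24) = 0.4941
−0.08·log₂(0.08) = 0.2915
−0.06·log₂(0.06) = 0.2435
Sum ≈ 2.4365 → 2.4365 bits.

2.4365 bits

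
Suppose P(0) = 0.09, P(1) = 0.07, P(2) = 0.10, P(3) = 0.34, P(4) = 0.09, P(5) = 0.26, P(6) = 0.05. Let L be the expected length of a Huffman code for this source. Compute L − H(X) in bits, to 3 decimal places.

Entropy H = −Σ p log₂ p ≈ 2.4766 bits.
Huffman merges: 1/20+7/100→3/25; 9/100+9/100→9/50; 1/10+3/25→11/50; 9/50+11/50→2/5; 13/50+17/50→3/5; 2/5+3/5→1. L = 63/25 ≈ 2.5200.
L − H = 2.5200 − 2.4766 = 0.043 bits.

0.043 bits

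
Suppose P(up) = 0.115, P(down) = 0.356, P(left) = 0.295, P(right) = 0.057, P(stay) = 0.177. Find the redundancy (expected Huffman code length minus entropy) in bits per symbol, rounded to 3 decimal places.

Entropy H = −Σ p log₂ p ≈ 2.0866 bits.
Huffman merges: 57/1000+23/200→43/250; 43/250+177/1000→349/1000; 59/200+349/1000→161/250; 89/250+161/250→1. L = 433/200 ≈ 2.1650.
L − H = 2.1650 − 2.0866 = 0.078 bits.

0.078 bits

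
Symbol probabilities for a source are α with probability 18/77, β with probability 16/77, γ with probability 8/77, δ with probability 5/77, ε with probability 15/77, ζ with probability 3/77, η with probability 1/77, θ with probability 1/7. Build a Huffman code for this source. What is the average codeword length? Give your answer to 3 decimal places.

Repeatedly combine the two least-probable nodes; the expected code length is the sum of the merged weights.
merge 1/77 + 3/77 → 4/77
merge 4/77 + 5/77 → 9/77
merge 8/77 + 9/77 → 17/77
merge 1/7 + 15/77 → 26/77
merge 16/77 + 17/77 → 3/7
merge 18/77 + 26/77 → 4/7
merge 3/7 + 4/7 → 1
L = 4/77 + 9/77 + 17/77 + 26/77 + 3/7 + 4/7 + 1 = 30/11 ≈ 2.727 bits/symbol.

2.727 bits/symbol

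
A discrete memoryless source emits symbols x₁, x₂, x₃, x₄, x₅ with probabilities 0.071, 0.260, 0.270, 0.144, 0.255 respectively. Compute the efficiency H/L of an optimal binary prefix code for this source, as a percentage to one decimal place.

98.9%

Entropy H = −Σ p log₂ p ≈ 2.1916 bits.
Huffman merges: 71/1000+18/125→43/200; 43/200+51/200→47/100; 13/50+27/100→53/100; 47/100+53/100→1. L = 443/200 ≈ 2.2150.
Efficiency = H/L = 2.1916/2.2150 = 98.9%.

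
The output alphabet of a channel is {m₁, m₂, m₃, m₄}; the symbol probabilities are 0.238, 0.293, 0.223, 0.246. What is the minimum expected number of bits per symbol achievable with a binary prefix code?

2 bits/symbol

Repeatedly combine the two least-probable nodes; the expected code length is the sum of the merged weights.
merge 223/1000 + 119/500 → 461/1000
merge 123/500 + 293/1000 → 539/1000
merge 461/1000 + 539/1000 → 1
L = 461/1000 + 539/1000 + 1 = 2 bits/symbol.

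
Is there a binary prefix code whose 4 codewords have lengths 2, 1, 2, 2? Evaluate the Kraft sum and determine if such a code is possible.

1.25; no

With common denominator 2^2 = 4: Σ 2^(−ℓᵢ) = 1/4 + 2/4 + 1/4 + 1/4 = 5/4 = 1.25.
Kraft's inequality requires Σ ≤ 1; here Σ = 1.25 > 1, so no such prefix code exists.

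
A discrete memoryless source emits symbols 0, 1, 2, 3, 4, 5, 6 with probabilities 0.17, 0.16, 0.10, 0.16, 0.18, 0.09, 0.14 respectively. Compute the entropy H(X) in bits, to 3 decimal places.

2.768 bits

H = −Σ pᵢ log₂ pᵢ.
−0.17·log₂(0.17) = 0.4346
−0.16·log₂(0.16) = 0.4230
−0.10·log₂(0.10) = 0.3322
−0.16·log₂(0.16) = 0.4230
−0.18·log₂(0.18) = 0.4453
−0.09·log₂(0.09) = 0.3127
−0.14·log₂(0.14) = 0.3971
Sum ≈ 2.7679 → 2.768 bits.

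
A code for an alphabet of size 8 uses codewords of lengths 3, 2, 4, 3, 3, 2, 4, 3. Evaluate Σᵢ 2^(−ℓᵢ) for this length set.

With common denominator 2^4 = 16: Σ 2^(−ℓᵢ) = 2/16 + 4/16 + 1/16 + 2/16 + 2/16 + 4/16 + 1/16 + 2/16 = 18/16 = 1.125.

1.125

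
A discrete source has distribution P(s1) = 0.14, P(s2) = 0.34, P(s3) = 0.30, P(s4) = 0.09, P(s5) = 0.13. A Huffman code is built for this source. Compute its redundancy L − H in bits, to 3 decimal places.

0.077 bits

Entropy H = −Σ p log₂ p ≈ 2.1427 bits.
Huffman merges: 9/100+13/100→11/50; 7/50+11/50→9/25; 3/10+17/50→16/25; 9/25+16/25→1. L = 111/50 ≈ 2.2200.
L − H = 2.2200 − 2.1427 = 0.077 bits.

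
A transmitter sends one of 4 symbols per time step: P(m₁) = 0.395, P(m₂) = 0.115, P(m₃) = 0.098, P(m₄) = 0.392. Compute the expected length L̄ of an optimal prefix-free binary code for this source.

1.818 bits/symbol

Repeatedly combine the two least-probable nodes; the expected code length is the sum of the merged weights.
merge 49/500 + 23/200 → 213/1000
merge 213/1000 + 49/125 → 121/200
merge 79/200 + 121/200 → 1
L = 213/1000 + 121/200 + 1 = 909/500 = 1.818 bits/symbol.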